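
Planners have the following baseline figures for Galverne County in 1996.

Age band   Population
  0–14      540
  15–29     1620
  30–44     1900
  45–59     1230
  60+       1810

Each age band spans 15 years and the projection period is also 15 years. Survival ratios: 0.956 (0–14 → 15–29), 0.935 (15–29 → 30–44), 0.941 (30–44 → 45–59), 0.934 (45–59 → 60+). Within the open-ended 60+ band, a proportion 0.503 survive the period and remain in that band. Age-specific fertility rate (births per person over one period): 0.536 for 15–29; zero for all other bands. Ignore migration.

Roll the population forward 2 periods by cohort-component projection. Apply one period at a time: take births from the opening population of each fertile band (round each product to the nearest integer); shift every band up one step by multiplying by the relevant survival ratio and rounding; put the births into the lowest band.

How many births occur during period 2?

277

[period 1]
Births: 1620 × 0.536 = 868
15–29: 540 × 0.956 = 516
30–44: 1620 × 0.935 = 1515
45–59: 1900 × 0.941 = 1788
60+: 1230 × 0.934 + 1810 × 0.503 = 1149 + 910 = 2059
Giving 868 / 516 / 1515 / 1788 / 2059.
[period 2]
Births: 516 × 0.536 = 277
15–29: 868 × 0.956 = 830
30–44: 516 × 0.935 = 482
45–59: 1515 × 0.941 = 1426
60+: 1788 × 0.934 + 2059 × 0.503 = 1670 + 1036 = 2706
Giving 277 / 830 / 482 / 1426 / 2706.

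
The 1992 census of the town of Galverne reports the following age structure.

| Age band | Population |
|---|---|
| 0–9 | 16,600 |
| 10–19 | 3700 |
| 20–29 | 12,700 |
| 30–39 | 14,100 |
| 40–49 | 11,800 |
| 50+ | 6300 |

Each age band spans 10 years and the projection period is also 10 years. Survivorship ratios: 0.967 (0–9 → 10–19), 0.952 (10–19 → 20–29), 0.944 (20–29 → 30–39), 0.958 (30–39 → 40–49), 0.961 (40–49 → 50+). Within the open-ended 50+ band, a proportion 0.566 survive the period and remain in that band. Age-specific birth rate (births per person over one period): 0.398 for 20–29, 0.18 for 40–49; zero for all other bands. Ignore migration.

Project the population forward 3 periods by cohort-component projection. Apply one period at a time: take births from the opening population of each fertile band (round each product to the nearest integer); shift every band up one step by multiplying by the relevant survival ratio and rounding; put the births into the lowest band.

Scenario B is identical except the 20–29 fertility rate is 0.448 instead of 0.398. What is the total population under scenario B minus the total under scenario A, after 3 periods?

1518

— Period 1 —
Births: 12700 * 0.398 = 5055 ; 11800 * 0.18 = 2124 — total 7179
10–19: 16600 * 0.967 = 16052
20–29: 3700 * 0.952 = 3522
30–39: 12700 * 0.944 = 11989
40–49: 14100 * 0.958 = 13508
50+: 11800 * 0.961 + 6300 * 0.566 = 11340 + 3566 = 14906
Giving 7179 / 16052 / 3522 / 11989 / 13508 / 14906.
— Period 2 —
Births: 3522 * 0.398 = 1402 ; 13508 * 0.18 = 2431 — total 3833
10–19: 7179 * 0.967 = 6942
20–29: 16052 * 0.952 = 15282
30–39: 3522 * 0.944 = 3325
40–49: 11989 * 0.958 = 11485
50+: 13508 * 0.961 + 14906 * 0.566 = 12981 + 8437 = 21418
Giving 3833 / 6942 / 15282 / 3325 / 11485 / 21418.
— Period 3 —
Births: 15282 * 0.398 = 6082 ; 11485 * 0.18 = 2067 — total 8149
10–19: 3833 * 0.967 = 3707
20–29: 6942 * 0.952 = 6609
30–39: 15282 * 0.944 = 14426
40–49: 3325 * 0.958 = 3185
50+: 11485 * 0.961 + 21418 * 0.566 = 11037 + 12123 = 23160
Giving 8149 / 3707 / 6609 / 14426 / 3185 / 23160.
Scenario A total after 3 periods: 59236
Scenario B projection —
— Period 1 —
Births: 12700 * 0.448 = 5690 ; 11800 * 0.18 = 2124 — total 7814
10–19: 16600 * 0.967 = 16052
20–29: 3700 * 0.952 = 3522
30–39: 12700 * 0.944 = 11989
40–49: 14100 * 0.958 = 13508
50+: 11800 * 0.961 + 6300 * 0.566 = 11340 + 3566 = 14906
Giving 7814 / 16052 / 3522 / 11989 / 13508 / 14906.
— Period 2 —
Births: 3522 * 0.448 = 1578 ; 13508 * 0.18 = 2431 — total 4009
10–19: 7814 * 0.967 = 7556
20–29: 16052 * 0.952 = 15282
30–39: 3522 * 0.944 = 3325
40–49: 11989 * 0.958 = 11485
50+: 13508 * 0.961 + 14906 * 0.566 = 12981 + 8437 = 21418
Giving 4009 / 7556 / 15282 / 3325 / 11485 / 21418.
— Period 3 —
Births: 15282 * 0.448 = 6846 ; 11485 * 0.18 = 2067 — total 8913
10–19: 4009 * 0.967 = 3877
20–29: 7556 * 0.952 = 7193
30–39: 15282 * 0.944 = 14426
40–49: 3325 * 0.958 = 3185
50+: 11485 * 0.961 + 21418 * 0.566 = 11037 + 12123 = 23160
Giving 8913 / 3877 / 7193 / 14426 / 3185 / 23160.
Scenario B total after 3 periods: 60754
Difference B − A = 60754 − 59236 = 1518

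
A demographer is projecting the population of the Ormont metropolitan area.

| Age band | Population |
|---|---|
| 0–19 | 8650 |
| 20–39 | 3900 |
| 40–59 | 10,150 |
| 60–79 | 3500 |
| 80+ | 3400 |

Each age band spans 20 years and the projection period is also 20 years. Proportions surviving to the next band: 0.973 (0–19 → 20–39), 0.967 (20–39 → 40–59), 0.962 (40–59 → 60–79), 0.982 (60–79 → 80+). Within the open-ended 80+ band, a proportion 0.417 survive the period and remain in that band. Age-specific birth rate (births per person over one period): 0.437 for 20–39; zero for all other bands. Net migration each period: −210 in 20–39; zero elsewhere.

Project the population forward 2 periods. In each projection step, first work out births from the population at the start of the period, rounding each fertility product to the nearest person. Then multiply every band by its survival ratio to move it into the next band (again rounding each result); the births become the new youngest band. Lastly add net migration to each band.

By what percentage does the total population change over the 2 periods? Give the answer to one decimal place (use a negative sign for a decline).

(Groups numbered youngest = 1 to oldest = 5.)
Period 1:
Births: 3900 × 0.437 = 1704
Group 2: 8650 × 0.973 = 8416
Group 3: 3900 × 0.967 = 3771
Group 4: 10150 × 0.962 = 9764
Group 5: 3500 × 0.982 + 3400 × 0.417 = 3437 + 1418 = 4855
Net migration: Group 2 − 210 → 8206
→ [1704, 8206, 3771, 9764, 4855]
Period 2:
Births: 8206 × 0.437 = 3586
Group 2: 1704 × 0.973 = 1658
Group 3: 8206 × 0.967 = 7935
Group 4: 3771 × 0.962 = 3628
Group 5: 9764 × 0.982 + 4855 × 0.417 = 9588 + 2025 = 11613
Net migration: Group 2 − 210 → 1448
→ [3586, 1448, 7935, 3628, 11613]
Total: 29600 → 28210; change = -1390; percentage change = -4.7%

-4.7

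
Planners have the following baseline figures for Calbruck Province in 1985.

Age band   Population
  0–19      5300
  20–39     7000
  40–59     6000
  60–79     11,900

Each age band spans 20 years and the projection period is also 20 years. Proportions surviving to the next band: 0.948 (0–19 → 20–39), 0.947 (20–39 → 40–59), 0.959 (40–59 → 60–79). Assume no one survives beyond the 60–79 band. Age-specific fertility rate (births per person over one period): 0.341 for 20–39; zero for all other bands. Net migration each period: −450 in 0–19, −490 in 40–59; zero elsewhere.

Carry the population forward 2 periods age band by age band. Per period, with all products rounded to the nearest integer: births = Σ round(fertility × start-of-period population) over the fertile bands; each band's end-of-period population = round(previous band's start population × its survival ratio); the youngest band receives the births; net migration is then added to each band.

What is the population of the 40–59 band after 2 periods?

(Groups numbered youngest = 1 to oldest = 4.)
[period 1]
Births: 7000 × 0.341 = 2387
Group 2: 5300 × 0.948 = 5024
Group 3: 7000 × 0.947 = 6629
Group 4: 6000 × 0.959 = 5754
Net migration: Group 1 − 450 → 1937; Group 3 − 490 → 6139
Population now: 0–19=1937, 20–39=5024, 40–59=6139, 60–79=5754
[period 2]
Births: 5024 × 0.341 = 1713
Group 2: 1937 × 0.948 = 1836
Group 3: 5024 × 0.947 = 4758
Group 4: 6139 × 0.959 = 5887
Net migration: Group 1 − 450 → 1263; Group 3 − 490 → 4268
Population now: 0–19=1263, 20–39=1836, 40–59=4268, 60–79=5887

4268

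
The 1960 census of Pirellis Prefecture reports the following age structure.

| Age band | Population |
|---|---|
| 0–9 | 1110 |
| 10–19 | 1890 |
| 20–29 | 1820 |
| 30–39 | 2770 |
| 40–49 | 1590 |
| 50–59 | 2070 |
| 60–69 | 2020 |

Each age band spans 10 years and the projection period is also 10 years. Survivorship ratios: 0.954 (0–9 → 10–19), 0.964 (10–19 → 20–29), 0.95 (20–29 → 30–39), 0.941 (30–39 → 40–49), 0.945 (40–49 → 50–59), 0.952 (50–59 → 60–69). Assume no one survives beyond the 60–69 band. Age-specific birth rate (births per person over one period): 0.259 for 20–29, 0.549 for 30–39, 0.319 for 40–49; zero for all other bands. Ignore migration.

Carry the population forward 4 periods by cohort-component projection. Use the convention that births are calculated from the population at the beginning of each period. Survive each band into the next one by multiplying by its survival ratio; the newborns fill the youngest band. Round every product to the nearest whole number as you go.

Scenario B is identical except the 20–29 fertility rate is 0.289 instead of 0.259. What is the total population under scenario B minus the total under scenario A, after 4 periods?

214

After projecting period 1:
Births: 1820 * 0.259 = 471 ; 2770 * 0.549 = 1521 ; 1590 * 0.319 = 507 — total 2499
10–19: 1110 * 0.954 = 1059
20–29: 1890 * 0.964 = 1822
30–39: 1820 * 0.95 = 1729
40–49: 2770 * 0.941 = 2607
50–59: 1590 * 0.945 = 1503
60–69: 2070 * 0.952 = 1971
Population now: 0–9=2499, 10–19=1059, 20–29=1822, 30–39=1729, 40–49=2607, 50–59=1503, 60–69=1971
After projecting period 2:
Births: 1822 * 0.259 = 472 ; 1729 * 0.549 = 949 ; 2607 * 0.319 = 832 — total 2253
10–19: 2499 * 0.954 = 2384
20–29: 1059 * 0.964 = 1021
30–39: 1822 * 0.95 = 1731
40–49: 1729 * 0.941 = 1627
50–59: 2607 * 0.945 = 2464
60–69: 1503 * 0.952 = 1431
Population now: 0–9=2253, 10–19=2384, 20–29=1021, 30–39=1731, 40–49=1627, 50–59=2464, 60–69=1431
After projecting period 3:
Births: 1021 * 0.259 = 264 ; 1731 * 0.549 = 950 ; 1627 * 0.319 = 519 — total 1733
10–19: 2253 * 0.954 = 2149
20–29: 2384 * 0.964 = 2298
30–39: 1021 * 0.95 = 970
40–49: 1731 * 0.941 = 1629
50–59: 1627 * 0.945 = 1538
60–69: 2464 * 0.952 = 2346
Population now: 0–9=1733, 10–19=2149, 20–29=2298, 30–39=970, 40–49=1629, 50–59=1538, 60–69=2346
After projecting period 4:
Births: 2298 * 0.259 = 595 ; 970 * 0.549 = 533 ; 1629 * 0.319 = 520 — total 1648
10–19: 1733 * 0.954 = 1653
20–29: 2149 * 0.964 = 2072
30–39: 2298 * 0.95 = 2183
40–49: 970 * 0.941 = 913
50–59: 1629 * 0.945 = 1539
60–69: 1538 * 0.952 = 1464
Population now: 0–9=1648, 10–19=1653, 20–29=2072, 30–39=2183, 40–49=913, 50–59=1539, 60–69=1464
Scenario A total after 4 periods: 11472
Scenario B projection —
After projecting period 1:
Births: 1820 * 0.289 = 526 ; 2770 * 0.549 = 1521 ; 1590 * 0.319 = 507 — total 2554
10–19: 1110 * 0.954 = 1059
20–29: 1890 * 0.964 = 1822
30–39: 1820 * 0.95 = 1729
40–49: 2770 * 0.941 = 2607
50–59: 1590 * 0.945 = 1503
60–69: 2070 * 0.952 = 1971
Population now: 0–9=2554, 10–19=1059, 20–29=1822, 30–39=1729, 40–49=2607, 50–59=1503, 60–69=1971
After projecting period 2:
Births: 1822 * 0.289 = 527 ; 1729 * 0.549 = 949 ; 2607 * 0.319 = 832 — total 2308
10–19: 2554 * 0.954 = 2437
20–29: 1059 * 0.964 = 1021
30–39: 1822 * 0.95 = 1731
40–49: 1729 * 0.941 = 1627
50–59: 2607 * 0.945 = 2464
60–69: 1503 * 0.952 = 1431
Population now: 0–9=2308, 10–19=2437, 20–29=1021, 30–39=1731, 40–49=1627, 50–59=2464, 60–69=1431
After projecting period 3:
Births: 1021 * 0.289 = 295 ; 1731 * 0.549 = 950 ; 1627 * 0.319 = 519 — total 1764
10–19: 2308 * 0.954 = 2202
20–29: 2437 * 0.964 = 2349
30–39: 1021 * 0.95 = 970
40–49: 1731 * 0.941 = 1629
50–59: 1627 * 0.945 = 1538
60–69: 2464 * 0.952 = 2346
Population now: 0–9=1764, 10–19=2202, 20–29=2349, 30–39=970, 40–49=1629, 50–59=1538, 60–69=2346
After projecting period 4:
Births: 2349 * 0.289 = 679 ; 970 * 0.549 = 533 ; 1629 * 0.319 = 520 — total 1732
10–19: 1764 * 0.954 = 1683
20–29: 2202 * 0.964 = 2123
30–39: 2349 * 0.95 = 2232
40–49: 970 * 0.941 = 913
50–59: 1629 * 0.945 = 1539
60–69: 1538 * 0.952 = 1464
Population now: 0–9=1732, 10–19=1683, 20–29=2123, 30–39=2232, 40–49=913, 50–59=1539, 60–69=1464
Scenario B total after 4 periods: 11686
Difference B − A = 11686 − 11472 = 214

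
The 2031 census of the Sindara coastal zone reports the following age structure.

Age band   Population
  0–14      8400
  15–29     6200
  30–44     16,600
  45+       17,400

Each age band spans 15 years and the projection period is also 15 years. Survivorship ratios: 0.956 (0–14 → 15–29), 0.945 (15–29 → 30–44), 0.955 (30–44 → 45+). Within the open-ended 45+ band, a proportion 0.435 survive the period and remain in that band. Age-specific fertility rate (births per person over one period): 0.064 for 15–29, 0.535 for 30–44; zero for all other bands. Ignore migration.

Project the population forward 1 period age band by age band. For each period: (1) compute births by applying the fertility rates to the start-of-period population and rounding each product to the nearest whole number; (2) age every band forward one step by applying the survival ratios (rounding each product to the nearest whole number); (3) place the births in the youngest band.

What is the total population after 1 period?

Call the groups 1 to 4, youngest first.
— Period 1 —
Births: 6200 × 0.064 = 397, 16600 × 0.535 = 8881 — total 9278
Group 2: 8400 × 0.956 = 8030
Group 3: 6200 × 0.945 = 5859
Group 4: 16600 × 0.955 + 17400 × 0.435 = 15853 + 7569 = 23422
Giving 9278 / 8030 / 5859 / 23422.
Total after period 1: 9278 + 8030 + 5859 + 23422 = 46589

46589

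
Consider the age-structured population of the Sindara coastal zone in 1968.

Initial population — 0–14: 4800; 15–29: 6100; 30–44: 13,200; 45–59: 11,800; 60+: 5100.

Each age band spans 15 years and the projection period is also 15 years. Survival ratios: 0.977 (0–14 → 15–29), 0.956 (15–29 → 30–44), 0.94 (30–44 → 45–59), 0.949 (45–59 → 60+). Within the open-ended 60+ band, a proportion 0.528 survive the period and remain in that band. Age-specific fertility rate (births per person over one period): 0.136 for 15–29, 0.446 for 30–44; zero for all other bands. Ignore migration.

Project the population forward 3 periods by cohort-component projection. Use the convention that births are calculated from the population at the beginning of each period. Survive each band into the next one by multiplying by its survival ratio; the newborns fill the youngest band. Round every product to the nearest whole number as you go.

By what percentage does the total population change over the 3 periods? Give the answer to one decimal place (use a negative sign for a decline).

-22.3

Numbering the groups 1..5 from youngest to oldest:
Period 1.
Births: 6100 × 0.136 = 830, 13200 × 0.446 = 5887 ⇒ total 6717
Group 2: 4800 × 0.977 = 4690
Group 3: 6100 × 0.956 = 5832
Group 4: 13200 × 0.94 = 12408
Group 5: 11800 × 0.949 + 5100 × 0.528 = 11198 + 2693 = 13891
Giving 6717 / 4690 / 5832 / 12408 / 13891.
Period 2.
Births: 4690 × 0.136 = 638, 5832 × 0.446 = 2601 ⇒ total 3239
Group 2: 6717 × 0.977 = 6563
Group 3: 4690 × 0.956 = 4484
Group 4: 5832 × 0.94 = 5482
Group 5: 12408 × 0.949 + 13891 × 0.528 = 11775 + 7334 = 19109
Giving 3239 / 6563 / 4484 / 5482 / 19109.
Period 3.
Births: 6563 × 0.136 = 893, 4484 × 0.446 = 2000 ⇒ total 2893
Group 2: 3239 × 0.977 = 3165
Group 3: 6563 × 0.956 = 6274
Group 4: 4484 × 0.94 = 4215
Group 5: 5482 × 0.949 + 19109 × 0.528 = 5202 + 10090 = 15292
Giving 2893 / 3165 / 6274 / 4215 / 15292.
Total: 41000 → 31839; change = -9161; percentage change = -22.3%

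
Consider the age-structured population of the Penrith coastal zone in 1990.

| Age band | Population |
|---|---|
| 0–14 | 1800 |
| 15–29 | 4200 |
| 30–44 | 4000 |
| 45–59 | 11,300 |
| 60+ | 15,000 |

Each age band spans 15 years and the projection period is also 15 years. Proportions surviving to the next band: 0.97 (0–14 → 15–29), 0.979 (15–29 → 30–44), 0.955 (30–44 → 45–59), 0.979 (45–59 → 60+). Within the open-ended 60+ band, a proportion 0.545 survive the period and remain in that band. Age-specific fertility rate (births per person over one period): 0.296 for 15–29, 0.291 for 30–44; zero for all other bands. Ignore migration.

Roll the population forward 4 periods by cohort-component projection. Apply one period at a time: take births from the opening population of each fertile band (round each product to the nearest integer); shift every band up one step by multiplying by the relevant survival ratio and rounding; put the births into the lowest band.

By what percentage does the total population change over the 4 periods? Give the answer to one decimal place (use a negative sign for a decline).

-61.3

After projecting period 1:
Births: 4200 × 0.296 = 1243  |  4000 × 0.291 = 1164 — total 2407
15–29: 1800 × 0.97 = 1746
30–44: 4200 × 0.979 = 4112
45–59: 4000 × 0.955 = 3820
60+: 11300 × 0.979 + 15000 × 0.545 = 11063 + 8175 = 19238
Population now: 0–14=2407, 15–29=1746, 30–44=4112, 45–59=3820, 60+=19238
After projecting period 2:
Births: 1746 × 0.296 = 517  |  4112 × 0.291 = 1197 — total 1714
15–29: 2407 × 0.97 = 2335
30–44: 1746 × 0.979 = 1709
45–59: 4112 × 0.955 = 3927
60+: 3820 × 0.979 + 19238 × 0.545 = 3740 + 10485 = 14225
Population now: 0–14=1714, 15–29=2335, 30–44=1709, 45–59=3927, 60+=14225
After projecting period 3:
Births: 2335 × 0.296 = 691  |  1709 × 0.291 = 497 — total 1188
15–29: 1714 × 0.97 = 1663
30–44: 2335 × 0.979 = 2286
45–59: 1709 × 0.955 = 1632
60+: 3927 × 0.979 + 14225 × 0.545 = 3845 + 7753 = 11598
Population now: 0–14=1188, 15–29=1663, 30–44=2286, 45–59=1632, 60+=11598
After projecting period 4:
Births: 1663 × 0.296 = 492  |  2286 × 0.291 = 665 — total 1157
15–29: 1188 × 0.97 = 1152
30–44: 1663 × 0.979 = 1628
45–59: 2286 × 0.955 = 2183
60+: 1632 × 0.979 + 11598 × 0.545 = 1598 + 6321 = 7919
Population now: 0–14=1157, 15–29=1152, 30–44=1628, 45–59=2183, 60+=7919
Total: 36300 → 14039; change = -22261; percentage change = -61.3%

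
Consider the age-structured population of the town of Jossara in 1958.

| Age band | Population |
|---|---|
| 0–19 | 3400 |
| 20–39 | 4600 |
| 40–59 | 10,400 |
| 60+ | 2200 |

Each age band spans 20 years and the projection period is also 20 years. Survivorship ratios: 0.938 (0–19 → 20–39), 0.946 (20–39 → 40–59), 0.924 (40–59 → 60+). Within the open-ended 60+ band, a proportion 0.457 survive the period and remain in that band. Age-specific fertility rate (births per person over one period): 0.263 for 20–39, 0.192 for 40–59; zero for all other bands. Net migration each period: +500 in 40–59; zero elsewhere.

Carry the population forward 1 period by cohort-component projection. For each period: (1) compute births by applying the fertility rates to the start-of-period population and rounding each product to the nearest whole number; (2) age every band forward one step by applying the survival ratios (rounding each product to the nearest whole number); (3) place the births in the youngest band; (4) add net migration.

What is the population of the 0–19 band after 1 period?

3207

Period 1.
Births: 4600 × 0.263 = 1210 ; 10400 × 0.192 = 1997 ⇒ total 3207
20–39: 3400 × 0.938 = 3189
40–59: 4600 × 0.946 = 4352
60+: 10400 × 0.924 + 2200 × 0.457 = 9610 + 1005 = 10615
Net migration: 40–59 + 500 → 4852
→ [3207, 3189, 4852, 10615]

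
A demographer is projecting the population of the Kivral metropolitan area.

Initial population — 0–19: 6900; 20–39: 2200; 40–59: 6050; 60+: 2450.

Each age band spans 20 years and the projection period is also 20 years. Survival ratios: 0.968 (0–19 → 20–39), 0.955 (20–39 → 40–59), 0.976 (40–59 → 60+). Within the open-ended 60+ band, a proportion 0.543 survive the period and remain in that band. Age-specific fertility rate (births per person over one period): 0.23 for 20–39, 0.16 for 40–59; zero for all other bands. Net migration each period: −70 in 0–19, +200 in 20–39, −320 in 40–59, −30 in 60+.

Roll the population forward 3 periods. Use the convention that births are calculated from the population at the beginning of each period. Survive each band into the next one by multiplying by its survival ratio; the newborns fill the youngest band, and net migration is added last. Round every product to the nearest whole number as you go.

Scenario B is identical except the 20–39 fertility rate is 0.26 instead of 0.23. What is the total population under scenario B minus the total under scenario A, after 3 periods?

Period 1:
Births: 2200 × 0.23 = 506 ; 6050 × 0.16 = 968 → total 1474
20–39: 6900 × 0.968 = 6679
40–59: 2200 × 0.955 = 2101
60+: 6050 × 0.976 + 2450 × 0.543 = 5905 + 1330 = 7235
Net migration: 0–19 − 70 → 1404; 20–39 + 200 → 6879; 40–59 − 320 → 1781; 60+ − 30 → 7205
Giving 1404 / 6879 / 1781 / 7205.
Period 2:
Births: 6879 × 0.23 = 1582 ; 1781 × 0.16 = 285 → total 1867
20–39: 1404 × 0.968 = 1359
40–59: 6879 × 0.955 = 6569
60+: 1781 × 0.976 + 7205 × 0.543 = 1738 + 3912 = 5650
Net migration: 0–19 − 70 → 1797; 20–39 + 200 → 1559; 40–59 − 320 → 6249; 60+ − 30 → 5620
Giving 1797 / 1559 / 6249 / 5620.
Period 3:
Births: 1559 × 0.23 = 359 ; 6249 × 0.16 = 1000 → total 1359
20–39: 1797 × 0.968 = 1739
40–59: 1559 × 0.955 = 1489
60+: 6249 × 0.976 + 5620 × 0.543 = 6099 + 3052 = 9151
Net migration: 0–19 − 70 → 1289; 20–39 + 200 → 1939; 40–59 − 320 → 1169; 60+ − 30 → 9121
Giving 1289 / 1939 / 1169 / 9121.
Scenario A total after 3 periods: 13518
Scenario B projection —
Period 1:
Births: 2200 × 0.26 = 572 ; 6050 × 0.16 = 968 → total 1540
20–39: 6900 × 0.968 = 6679
40–59: 2200 × 0.955 = 2101
60+: 6050 × 0.976 + 2450 × 0.543 = 5905 + 1330 = 7235
Net migration: 0–19 − 70 → 1470; 20–39 + 200 → 6879; 40–59 − 320 → 1781; 60+ − 30 → 7205
Giving 1470 / 6879 / 1781 / 7205.
Period 2:
Births: 6879 × 0.26 = 1789 ; 1781 × 0.16 = 285 → total 2074
20–39: 1470 × 0.968 = 1423
40–59: 6879 × 0.955 = 6569
60+: 1781 × 0.976 + 7205 × 0.543 = 1738 + 3912 = 5650
Net migration: 0–19 − 70 → 2004; 20–39 + 200 → 1623; 40–59 − 320 → 6249; 60+ − 30 → 5620
Giving 2004 / 1623 / 6249 / 5620.
Period 3:
Births: 1623 × 0.26 = 422 ; 6249 × 0.16 = 1000 → total 1422
20–39: 2004 × 0.968 = 1940
40–59: 1623 × 0.955 = 1550
60+: 6249 × 0.976 + 5620 × 0.543 = 6099 + 3052 = 9151
Net migration: 0–19 − 70 → 1352; 20–39 + 200 → 2140; 40–59 − 320 → 1230; 60+ − 30 → 9121
Giving 1352 / 2140 / 1230 / 9121.
Scenario B total after 3 periods: 13843
Difference B − A = 13843 − 13518 = 325

325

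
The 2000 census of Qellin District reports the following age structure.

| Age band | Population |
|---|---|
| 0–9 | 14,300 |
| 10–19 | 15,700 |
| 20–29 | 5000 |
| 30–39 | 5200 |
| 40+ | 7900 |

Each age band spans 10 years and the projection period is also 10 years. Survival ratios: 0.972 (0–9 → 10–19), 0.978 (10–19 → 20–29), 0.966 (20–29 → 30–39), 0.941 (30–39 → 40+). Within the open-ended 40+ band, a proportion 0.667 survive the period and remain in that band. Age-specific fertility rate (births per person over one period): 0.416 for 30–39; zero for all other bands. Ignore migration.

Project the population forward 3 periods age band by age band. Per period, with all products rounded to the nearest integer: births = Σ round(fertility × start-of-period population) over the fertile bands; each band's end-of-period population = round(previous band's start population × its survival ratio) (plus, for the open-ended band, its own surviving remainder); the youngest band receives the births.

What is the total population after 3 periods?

44822

After projecting period 1:
Births: 5200 × 0.416 = 2163
10–19: 14300 × 0.972 = 13900
20–29: 15700 × 0.978 = 15355
30–39: 5000 × 0.966 = 4830
40+: 5200 × 0.941 + 7900 × 0.667 = 4893 + 5269 = 10162
→ [2163, 13900, 15355, 4830, 10162]
After projecting period 2:
Births: 4830 × 0.416 = 2009
10–19: 2163 × 0.972 = 2102
20–29: 13900 × 0.978 = 13594
30–39: 15355 × 0.966 = 14833
40+: 4830 × 0.941 + 10162 × 0.667 = 4545 + 6778 = 11323
→ [2009, 2102, 13594, 14833, 11323]
After projecting period 3:
Births: 14833 × 0.416 = 6171
10–19: 2009 × 0.972 = 1953
20–29: 2102 × 0.978 = 2056
30–39: 13594 × 0.966 = 13132
40+: 14833 × 0.941 + 11323 × 0.667 = 13958 + 7552 = 21510
→ [6171, 1953, 2056, 13132, 21510]
Total after period 3: 6171 + 1953 + 2056 + 13132 + 21510 = 44822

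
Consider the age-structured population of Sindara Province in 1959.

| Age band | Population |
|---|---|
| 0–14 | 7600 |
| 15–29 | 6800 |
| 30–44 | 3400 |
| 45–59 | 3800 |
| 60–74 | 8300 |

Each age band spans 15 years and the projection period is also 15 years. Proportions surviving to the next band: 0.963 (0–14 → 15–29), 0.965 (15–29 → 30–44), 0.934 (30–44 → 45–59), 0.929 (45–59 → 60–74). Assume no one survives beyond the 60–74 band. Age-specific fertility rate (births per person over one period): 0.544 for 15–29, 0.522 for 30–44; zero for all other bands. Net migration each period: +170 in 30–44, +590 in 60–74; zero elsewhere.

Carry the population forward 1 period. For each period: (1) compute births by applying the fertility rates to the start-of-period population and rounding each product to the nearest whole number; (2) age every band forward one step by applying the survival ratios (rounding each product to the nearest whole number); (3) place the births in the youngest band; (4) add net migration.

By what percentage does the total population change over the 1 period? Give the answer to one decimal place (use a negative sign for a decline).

-10.3

(Groups numbered youngest = 1 to oldest = 5.)
Period 1:
Births: 6800 × 0.544 = 3699 ; 3400 × 0.522 = 1775 → total 5474
Group 2: 7600 × 0.963 = 7319
Group 3: 6800 × 0.965 = 6562
Group 4: 3400 × 0.934 = 3176
Group 5: 3800 × 0.929 = 3530
Net migration: Group 3 + 170 → 6732; Group 5 + 590 → 4120
→ [5474, 7319, 6732, 3176, 4120]
Total: 29900 → 26821; change = -3079; percentage change = -10.3%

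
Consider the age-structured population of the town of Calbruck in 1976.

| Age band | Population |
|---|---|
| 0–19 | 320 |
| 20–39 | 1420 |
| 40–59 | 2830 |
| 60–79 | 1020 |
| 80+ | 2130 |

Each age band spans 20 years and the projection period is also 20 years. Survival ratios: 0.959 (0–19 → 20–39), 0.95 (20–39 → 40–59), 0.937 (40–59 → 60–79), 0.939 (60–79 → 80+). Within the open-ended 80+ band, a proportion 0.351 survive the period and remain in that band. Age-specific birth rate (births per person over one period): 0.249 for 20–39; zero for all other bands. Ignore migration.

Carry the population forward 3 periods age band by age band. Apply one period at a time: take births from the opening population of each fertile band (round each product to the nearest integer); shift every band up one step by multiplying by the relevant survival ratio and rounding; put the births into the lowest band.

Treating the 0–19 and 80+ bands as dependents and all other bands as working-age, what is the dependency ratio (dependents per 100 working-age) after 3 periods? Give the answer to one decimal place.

— Period 1 —
Births: 1420 * 0.249 = 354
20–39: 320 * 0.959 = 307
40–59: 1420 * 0.95 = 1349
60–79: 2830 * 0.937 = 2652
80+: 1020 * 0.939 + 2130 * 0.351 = 958 + 748 = 1706
Population now: 0–19=354, 20–39=307, 40–59=1349, 60–79=2652, 80+=1706
— Period 2 —
Births: 307 * 0.249 = 76
20–39: 354 * 0.959 = 339
40–59: 307 * 0.95 = 292
60–79: 1349 * 0.937 = 1264
80+: 2652 * 0.939 + 1706 * 0.351 = 2490 + 599 = 3089
Population now: 0–19=76, 20–39=339, 40–59=292, 60–79=1264, 80+=3089
— Period 3 —
Births: 339 * 0.249 = 84
20–39: 76 * 0.959 = 73
40–59: 339 * 0.95 = 322
60–79: 292 * 0.937 = 274
80+: 1264 * 0.939 + 3089 * 0.351 = 1187 + 1084 = 2271
Population now: 0–19=84, 20–39=73, 40–59=322, 60–79=274, 80+=2271
Dependents (band 0–19 + band 80+) = 84 + 2271 = 2355; working-age = 669; ratio = 2355/669 × 100 = 352.0

352.0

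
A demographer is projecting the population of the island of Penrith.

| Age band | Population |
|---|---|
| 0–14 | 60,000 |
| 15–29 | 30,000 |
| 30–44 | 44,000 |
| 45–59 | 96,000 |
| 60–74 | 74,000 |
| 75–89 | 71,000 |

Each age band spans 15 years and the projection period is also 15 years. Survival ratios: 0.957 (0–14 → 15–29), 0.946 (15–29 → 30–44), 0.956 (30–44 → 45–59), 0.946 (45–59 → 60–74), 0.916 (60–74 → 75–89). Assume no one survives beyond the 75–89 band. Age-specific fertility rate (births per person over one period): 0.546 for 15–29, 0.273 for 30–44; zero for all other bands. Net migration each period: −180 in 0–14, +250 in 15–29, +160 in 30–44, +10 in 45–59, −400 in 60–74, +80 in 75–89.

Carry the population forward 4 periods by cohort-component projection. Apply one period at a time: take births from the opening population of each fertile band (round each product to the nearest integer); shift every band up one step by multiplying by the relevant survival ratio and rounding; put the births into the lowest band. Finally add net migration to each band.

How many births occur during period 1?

[period 1]
Births: 30000 × 0.546 = 16380 ; 44000 × 0.273 = 12012 — total 28392
15–29: 60000 × 0.957 = 57420
30–44: 30000 × 0.946 = 28380
45–59: 44000 × 0.956 = 42064
60–74: 96000 × 0.946 = 90816
75–89: 74000 × 0.916 = 67784
Net migration: 0–14 − 180 → 28212; 15–29 + 250 → 57670; 30–44 + 160 → 28540; 45–59 + 10 → 42074; 60–74 − 400 → 90416; 75–89 + 80 → 67864
→ [28212, 57670, 28540, 42074, 90416, 67864]

28392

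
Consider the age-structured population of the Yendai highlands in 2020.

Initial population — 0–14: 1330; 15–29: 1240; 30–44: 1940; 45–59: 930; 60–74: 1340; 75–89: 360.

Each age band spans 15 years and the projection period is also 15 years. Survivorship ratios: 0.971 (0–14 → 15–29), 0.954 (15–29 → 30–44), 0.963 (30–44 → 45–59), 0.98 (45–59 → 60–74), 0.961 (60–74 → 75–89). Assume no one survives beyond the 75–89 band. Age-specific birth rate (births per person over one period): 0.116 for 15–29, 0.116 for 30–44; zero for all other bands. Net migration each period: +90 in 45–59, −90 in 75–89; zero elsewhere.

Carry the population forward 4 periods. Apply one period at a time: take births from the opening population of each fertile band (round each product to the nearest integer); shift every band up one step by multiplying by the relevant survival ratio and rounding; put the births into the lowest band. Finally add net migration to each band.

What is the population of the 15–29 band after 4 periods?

Call the bands 1 to 6, youngest first.
[period 1]
Births: 1240 × 0.116 = 144 ; 1940 × 0.116 = 225 — total 369
Band 2: 1330 × 0.971 = 1291
Band 3: 1240 × 0.954 = 1183
Band 4: 1940 × 0.963 = 1868
Band 5: 930 × 0.98 = 911
Band 6: 1340 × 0.961 = 1288
Net migration: Band 4 + 90 → 1958; Band 6 − 90 → 1198
End of period: [369, 1291, 1183, 1958, 911, 1198]
[period 2]
Births: 1291 × 0.116 = 150 ; 1183 × 0.116 = 137 — total 287
Band 2: 369 × 0.971 = 358
Band 3: 1291 × 0.954 = 1232
Band 4: 1183 × 0.963 = 1139
Band 5: 1958 × 0.98 = 1919
Band 6: 911 × 0.961 = 875
Net migration: Band 4 + 90 → 1229; Band 6 − 90 → 785
End of period: [287, 358, 1232, 1229, 1919, 785]
[period 3]
Births: 358 × 0.116 = 42 ; 1232 × 0.116 = 143 — total 185
Band 2: 287 × 0.971 = 279
Band 3: 358 × 0.954 = 342
Band 4: 1232 × 0.963 = 1186
Band 5: 1229 × 0.98 = 1204
Band 6: 1919 × 0.961 = 1844
Net migration: Band 4 + 90 → 1276; Band 6 − 90 → 1754
End of period: [185, 279, 342, 1276, 1204, 1754]
[period 4]
Births: 279 × 0.116 = 32 ; 342 × 0.116 = 40 — total 72
Band 2: 185 × 0.971 = 180
Band 3: 279 × 0.954 = 266
Band 4: 342 × 0.963 = 329
Band 5: 1276 × 0.98 = 1250
Band 6: 1204 × 0.961 = 1157
Net migration: Band 4 + 90 → 419; Band 6 − 90 → 1067
End of period: [72, 180, 266, 419, 1250, 1067]

180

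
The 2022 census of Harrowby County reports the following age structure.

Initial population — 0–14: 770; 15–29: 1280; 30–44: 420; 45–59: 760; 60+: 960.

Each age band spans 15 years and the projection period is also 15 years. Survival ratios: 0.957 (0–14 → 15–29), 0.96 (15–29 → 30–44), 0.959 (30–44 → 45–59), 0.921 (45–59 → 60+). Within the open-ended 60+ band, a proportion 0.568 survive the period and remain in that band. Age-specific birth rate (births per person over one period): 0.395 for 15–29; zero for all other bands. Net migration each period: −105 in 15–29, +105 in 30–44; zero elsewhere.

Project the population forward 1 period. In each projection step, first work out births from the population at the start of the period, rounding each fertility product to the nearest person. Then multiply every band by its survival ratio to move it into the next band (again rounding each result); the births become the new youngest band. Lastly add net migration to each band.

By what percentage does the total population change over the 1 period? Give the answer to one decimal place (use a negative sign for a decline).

-1.7

Period 1:
Births: 1280 * 0.395 = 506
15–29: 770 * 0.957 = 737
30–44: 1280 * 0.96 = 1229
45–59: 420 * 0.959 = 403
60+: 760 * 0.921 + 960 * 0.568 = 700 + 545 = 1245
Net migration: 15–29 − 105 → 632; 30–44 + 105 → 1334
Giving 506 / 632 / 1334 / 403 / 1245.
Total: 4190 → 4120; change = -70; percentage change = -1.7%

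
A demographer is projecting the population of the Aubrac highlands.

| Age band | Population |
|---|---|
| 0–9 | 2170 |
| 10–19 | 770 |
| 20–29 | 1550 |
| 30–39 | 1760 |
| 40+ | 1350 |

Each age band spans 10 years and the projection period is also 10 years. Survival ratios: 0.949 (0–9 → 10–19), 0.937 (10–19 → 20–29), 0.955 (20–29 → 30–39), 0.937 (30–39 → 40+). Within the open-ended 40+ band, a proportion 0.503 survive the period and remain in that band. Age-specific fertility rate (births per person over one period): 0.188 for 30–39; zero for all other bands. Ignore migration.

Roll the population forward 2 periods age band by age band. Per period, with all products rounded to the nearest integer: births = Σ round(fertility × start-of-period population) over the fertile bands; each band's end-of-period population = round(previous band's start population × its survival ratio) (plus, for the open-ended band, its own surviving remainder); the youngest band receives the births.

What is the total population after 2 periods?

5768

Call the groups 1 to 5, youngest first.
After projecting period 1:
Births: 1760 × 0.188 = 331
Group 2: 2170 × 0.949 = 2059
Group 3: 770 × 0.937 = 721
Group 4: 1550 × 0.955 = 1480
Group 5: 1760 × 0.937 + 1350 × 0.503 = 1649 + 679 = 2328
End of period: [331, 2059, 721, 1480, 2328]
After projecting period 2:
Births: 1480 × 0.188 = 278
Group 2: 331 × 0.949 = 314
Group 3: 2059 × 0.937 = 1929
Group 4: 721 × 0.955 = 689
Group 5: 1480 × 0.937 + 2328 × 0.503 = 1387 + 1171 = 2558
End of period: [278, 314, 1929, 689, 2558]
Total after period 2: 278 + 314 + 1929 + 689 + 2558 = 5768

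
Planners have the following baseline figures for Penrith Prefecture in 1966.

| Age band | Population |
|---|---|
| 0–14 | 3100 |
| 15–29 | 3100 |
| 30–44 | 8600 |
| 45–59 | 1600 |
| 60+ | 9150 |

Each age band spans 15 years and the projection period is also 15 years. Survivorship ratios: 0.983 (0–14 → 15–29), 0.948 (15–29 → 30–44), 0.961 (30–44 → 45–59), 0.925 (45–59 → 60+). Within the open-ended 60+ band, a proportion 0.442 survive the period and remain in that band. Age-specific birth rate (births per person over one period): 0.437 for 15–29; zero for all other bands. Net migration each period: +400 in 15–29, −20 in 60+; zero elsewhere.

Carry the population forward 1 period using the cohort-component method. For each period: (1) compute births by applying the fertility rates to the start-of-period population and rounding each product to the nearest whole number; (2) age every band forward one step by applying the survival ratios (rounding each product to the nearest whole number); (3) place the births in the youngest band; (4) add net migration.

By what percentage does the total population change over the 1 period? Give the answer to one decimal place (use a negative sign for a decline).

Period 1.
Births: 3100 × 0.437 = 1355
15–29: 3100 × 0.983 = 3047
30–44: 3100 × 0.948 = 2939
45–59: 8600 × 0.961 = 8265
60+: 1600 × 0.925 + 9150 × 0.442 = 1480 + 4044 = 5524
Net migration: 15–29 + 400 → 3447; 60+ − 20 → 5504
End of period: [1355, 3447, 2939, 8265, 5504]
Total: 25550 → 21510; change = -4040; percentage change = -15.8%

-15.8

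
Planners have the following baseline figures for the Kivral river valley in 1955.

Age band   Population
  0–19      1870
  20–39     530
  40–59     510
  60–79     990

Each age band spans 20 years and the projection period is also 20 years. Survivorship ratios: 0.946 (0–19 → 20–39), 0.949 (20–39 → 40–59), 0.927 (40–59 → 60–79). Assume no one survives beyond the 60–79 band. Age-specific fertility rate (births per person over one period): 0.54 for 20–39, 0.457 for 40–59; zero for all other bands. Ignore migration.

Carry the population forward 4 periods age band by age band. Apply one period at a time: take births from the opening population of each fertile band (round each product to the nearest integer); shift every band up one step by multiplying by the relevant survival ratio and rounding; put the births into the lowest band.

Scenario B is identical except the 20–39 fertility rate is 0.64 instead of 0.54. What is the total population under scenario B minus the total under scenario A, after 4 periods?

(Groups numbered youngest = 1 to oldest = 4.)
— Period 1 —
Births: 530 × 0.54 = 286, 510 × 0.457 = 233 ⇒ total 519
Group 2: 1870 × 0.946 = 1769
Group 3: 530 × 0.949 = 503
Group 4: 510 × 0.927 = 473
Giving 519 / 1769 / 503 / 473.
— Period 2 —
Births: 1769 × 0.54 = 955, 503 × 0.457 = 230 ⇒ total 1185
Group 2: 519 × 0.946 = 491
Group 3: 1769 × 0.949 = 1679
Group 4: 503 × 0.927 = 466
Giving 1185 / 491 / 1679 / 466.
— Period 3 —
Births: 491 × 0.54 = 265, 1679 × 0.457 = 767 ⇒ total 1032
Group 2: 1185 × 0.946 = 1121
Group 3: 491 × 0.949 = 466
Group 4: 1679 × 0.927 = 1556
Giving 1032 / 1121 / 466 / 1556.
— Period 4 —
Births: 1121 × 0.54 = 605, 466 × 0.457 = 213 ⇒ total 818
Group 2: 1032 × 0.946 = 976
Group 3: 1121 × 0.949 = 1064
Group 4: 466 × 0.927 = 432
Giving 818 / 976 / 1064 / 432.
Scenario A total after 4 periods: 3290
Scenario B projection —
— Period 1 —
Births: 530 × 0.64 = 339, 510 × 0.457 = 233 ⇒ total 572
Group 2: 1870 × 0.946 = 1769
Group 3: 530 × 0.949 = 503
Group 4: 510 × 0.927 = 473
Giving 572 / 1769 / 503 / 473.
— Period 2 —
Births: 1769 × 0.64 = 1132, 503 × 0.457 = 230 ⇒ total 1362
Group 2: 572 × 0.946 = 541
Group 3: 1769 × 0.949 = 1679
Group 4: 503 × 0.927 = 466
Giving 1362 / 541 / 1679 / 466.
— Period 3 —
Births: 541 × 0.64 = 346, 1679 × 0.457 = 767 ⇒ total 1113
Group 2: 1362 × 0.946 = 1288
Group 3: 541 × 0.949 = 513
Group 4: 1679 × 0.927 = 1556
Giving 1113 / 1288 / 513 / 1556.
— Period 4 —
Births: 1288 × 0.64 = 824, 513 × 0.457 = 234 ⇒ total 1058
Group 2: 1113 × 0.946 = 1053
Group 3: 1288 × 0.949 = 1222
Group 4: 513 × 0.927 = 476
Giving 1058 / 1053 / 1222 / 476.
Scenario B total after 4 periods: 3809
Difference B − A = 3809 − 3290 = 519

519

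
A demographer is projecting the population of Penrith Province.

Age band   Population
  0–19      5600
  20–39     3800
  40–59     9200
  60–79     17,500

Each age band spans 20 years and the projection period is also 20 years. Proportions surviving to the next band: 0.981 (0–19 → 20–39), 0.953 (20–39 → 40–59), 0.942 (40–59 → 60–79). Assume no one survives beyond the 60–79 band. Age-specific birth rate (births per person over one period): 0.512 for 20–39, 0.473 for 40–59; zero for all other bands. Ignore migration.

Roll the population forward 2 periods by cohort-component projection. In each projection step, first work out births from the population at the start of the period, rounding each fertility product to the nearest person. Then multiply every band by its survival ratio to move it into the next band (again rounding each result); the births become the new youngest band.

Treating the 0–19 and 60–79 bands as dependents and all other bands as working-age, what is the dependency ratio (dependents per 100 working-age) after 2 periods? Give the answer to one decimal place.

69.5

Period 1:
Births: 3800 × 0.512 = 1946 ; 9200 × 0.473 = 4352 ⇒ total 6298
20–39: 5600 × 0.981 = 5494
40–59: 3800 × 0.953 = 3621
60–79: 9200 × 0.942 = 8666
Giving 6298 / 5494 / 3621 / 8666.
Period 2:
Births: 5494 × 0.512 = 2813 ; 3621 × 0.473 = 1713 ⇒ total 4526
20–39: 6298 × 0.981 = 6178
40–59: 5494 × 0.953 = 5236
60–79: 3621 × 0.942 = 3411
Giving 4526 / 6178 / 5236 / 3411.
Dependents (band 0–19 + band 60–79) = 4526 + 3411 = 7937; working-age = 11414; ratio = 7937/11414 × 100 = 69.5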